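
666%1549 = 666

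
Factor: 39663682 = 2^1 * 19831841^1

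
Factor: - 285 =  - 3^1*5^1*19^1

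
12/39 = 4/13 = 0.31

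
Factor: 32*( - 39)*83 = -103584 = - 2^5*3^1*13^1*83^1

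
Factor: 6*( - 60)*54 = - 2^4*3^5*5^1=- 19440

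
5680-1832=3848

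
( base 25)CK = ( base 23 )DL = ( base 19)gg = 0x140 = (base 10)320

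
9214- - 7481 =16695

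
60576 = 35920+24656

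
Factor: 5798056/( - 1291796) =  - 131774/29359 = -2^1*11^( - 1 )*17^( - 1)  *41^1*157^(- 1) *1607^1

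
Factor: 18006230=2^1*5^1*11^1*17^1*9629^1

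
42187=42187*1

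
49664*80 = 3973120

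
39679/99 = 39679/99  =  400.80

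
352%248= 104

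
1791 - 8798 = - 7007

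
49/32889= 49/32889 = 0.00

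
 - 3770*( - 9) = 33930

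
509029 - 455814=53215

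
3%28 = 3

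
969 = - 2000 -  - 2969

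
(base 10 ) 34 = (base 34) 10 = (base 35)Y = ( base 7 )46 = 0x22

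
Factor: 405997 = 405997^1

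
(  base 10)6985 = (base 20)H95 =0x1B49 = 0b1101101001001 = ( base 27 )9FJ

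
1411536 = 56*25206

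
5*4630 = 23150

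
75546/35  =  75546/35 = 2158.46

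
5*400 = 2000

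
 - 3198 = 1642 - 4840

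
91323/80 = 1141 + 43/80= 1141.54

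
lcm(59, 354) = 354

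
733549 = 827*887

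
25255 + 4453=29708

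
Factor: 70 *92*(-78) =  - 2^4*3^1*5^1*7^1*13^1*23^1= - 502320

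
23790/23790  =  1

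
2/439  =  2/439 = 0.00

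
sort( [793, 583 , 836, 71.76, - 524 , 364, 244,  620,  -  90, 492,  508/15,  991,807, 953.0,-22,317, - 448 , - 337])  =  [- 524, - 448,-337, - 90, - 22,508/15, 71.76, 244,317,364,492,583,620,793,807,  836,953.0, 991 ] 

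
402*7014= 2819628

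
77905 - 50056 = 27849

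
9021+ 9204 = 18225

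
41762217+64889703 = 106651920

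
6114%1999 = 117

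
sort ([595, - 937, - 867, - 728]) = [ - 937, - 867, - 728,595]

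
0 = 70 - 70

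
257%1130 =257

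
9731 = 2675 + 7056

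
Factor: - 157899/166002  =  -2^(-1 )*7^1*103^1*379^(- 1)= - 721/758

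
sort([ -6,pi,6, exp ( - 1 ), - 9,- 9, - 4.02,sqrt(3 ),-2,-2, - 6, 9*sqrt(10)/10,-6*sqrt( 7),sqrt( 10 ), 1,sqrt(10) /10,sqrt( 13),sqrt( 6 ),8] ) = [- 6*sqrt(7),  -  9, - 9, -6, - 6,-4.02,  -  2,  -  2, sqrt( 10 ) /10,exp( -1),1,sqrt(3),sqrt(6 ) , 9*sqrt(10) /10,pi,sqrt( 10 ),sqrt(13), 6, 8 ]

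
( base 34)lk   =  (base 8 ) 1336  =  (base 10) 734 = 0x2de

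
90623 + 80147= 170770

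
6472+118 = 6590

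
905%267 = 104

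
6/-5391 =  - 1+1795/1797=- 0.00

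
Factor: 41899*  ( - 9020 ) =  - 377928980 = - 2^2*5^1*11^2 * 13^1*41^1*293^1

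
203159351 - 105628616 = 97530735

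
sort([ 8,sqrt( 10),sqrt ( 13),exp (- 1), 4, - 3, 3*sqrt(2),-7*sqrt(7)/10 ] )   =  [-3, - 7*sqrt(7 )/10,exp( - 1) , sqrt(10), sqrt( 13) , 4,3*sqrt( 2),8 ] 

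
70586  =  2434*29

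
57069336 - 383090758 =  - 326021422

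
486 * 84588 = 41109768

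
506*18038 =9127228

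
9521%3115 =176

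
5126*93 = 476718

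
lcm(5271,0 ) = 0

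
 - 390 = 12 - 402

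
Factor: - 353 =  - 353^1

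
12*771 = 9252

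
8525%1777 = 1417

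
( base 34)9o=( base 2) 101001010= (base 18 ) 106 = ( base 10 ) 330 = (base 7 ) 651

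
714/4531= 714/4531 = 0.16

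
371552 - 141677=229875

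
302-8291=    - 7989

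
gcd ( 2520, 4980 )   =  60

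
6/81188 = 3/40594 = 0.00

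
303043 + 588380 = 891423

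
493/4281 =493/4281 = 0.12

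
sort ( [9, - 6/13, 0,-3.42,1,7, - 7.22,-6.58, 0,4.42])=[ - 7.22,-6.58, - 3.42, - 6/13,0,0,1,4.42,7,9]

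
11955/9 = 1328 + 1/3 = 1328.33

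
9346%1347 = 1264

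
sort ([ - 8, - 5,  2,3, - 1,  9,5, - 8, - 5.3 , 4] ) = [ - 8, - 8, -5.3 , - 5 , - 1,2, 3, 4,  5,9 ] 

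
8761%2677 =730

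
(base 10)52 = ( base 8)64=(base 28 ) 1O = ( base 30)1m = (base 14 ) 3A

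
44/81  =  44/81 = 0.54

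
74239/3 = 74239/3 = 24746.33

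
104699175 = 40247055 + 64452120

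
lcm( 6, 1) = 6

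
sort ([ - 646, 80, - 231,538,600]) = [ - 646, - 231, 80,538 , 600]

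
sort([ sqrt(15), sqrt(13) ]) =[ sqrt(13), sqrt( 15 )]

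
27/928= 27/928 = 0.03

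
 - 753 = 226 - 979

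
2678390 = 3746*715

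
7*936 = 6552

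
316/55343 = 316/55343 =0.01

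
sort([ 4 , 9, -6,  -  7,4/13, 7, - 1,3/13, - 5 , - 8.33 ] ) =[ - 8.33, - 7, -6, - 5, - 1,3/13, 4/13,4, 7,9 ] 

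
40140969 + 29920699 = 70061668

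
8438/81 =8438/81 = 104.17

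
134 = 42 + 92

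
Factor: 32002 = 2^1*16001^1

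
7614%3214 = 1186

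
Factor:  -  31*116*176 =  - 2^6*11^1*29^1*31^1 = -632896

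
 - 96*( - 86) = 8256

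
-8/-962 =4/481 = 0.01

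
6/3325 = 6/3325 = 0.00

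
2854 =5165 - 2311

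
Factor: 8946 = 2^1*3^2*7^1*71^1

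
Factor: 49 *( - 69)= - 3^1*7^2*23^1=-3381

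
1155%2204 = 1155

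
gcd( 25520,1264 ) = 16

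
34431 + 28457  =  62888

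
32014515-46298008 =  - 14283493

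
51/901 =3/53= 0.06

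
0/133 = 0 = 0.00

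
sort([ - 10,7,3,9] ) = [ - 10, 3, 7,9] 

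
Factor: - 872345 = -5^1*174469^1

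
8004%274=58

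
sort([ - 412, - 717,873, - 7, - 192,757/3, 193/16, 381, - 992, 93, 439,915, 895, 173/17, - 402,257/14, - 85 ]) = [ - 992 , - 717, - 412, - 402,  -  192, - 85, - 7, 173/17,193/16, 257/14, 93, 757/3, 381, 439,873, 895 , 915 ] 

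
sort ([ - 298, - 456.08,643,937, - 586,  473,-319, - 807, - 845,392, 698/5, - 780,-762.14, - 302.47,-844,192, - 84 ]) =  [ - 845, - 844,-807, - 780, - 762.14, - 586, - 456.08, - 319, - 302.47, - 298, -84, 698/5, 192,392,473, 643, 937 ]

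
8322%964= 610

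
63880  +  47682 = 111562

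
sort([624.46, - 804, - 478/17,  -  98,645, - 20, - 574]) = [ - 804, - 574, - 98 , - 478/17, - 20, 624.46, 645] 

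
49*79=3871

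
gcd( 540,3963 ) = 3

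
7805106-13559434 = - 5754328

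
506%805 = 506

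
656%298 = 60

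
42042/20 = 21021/10 = 2102.10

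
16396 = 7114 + 9282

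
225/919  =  225/919 = 0.24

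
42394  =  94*451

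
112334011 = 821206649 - 708872638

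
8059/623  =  12 + 583/623 = 12.94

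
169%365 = 169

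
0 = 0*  ( - 7332) 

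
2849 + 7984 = 10833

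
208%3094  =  208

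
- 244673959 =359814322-604488281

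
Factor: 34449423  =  3^1*23^1*499267^1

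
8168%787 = 298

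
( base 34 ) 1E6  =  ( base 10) 1638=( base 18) 510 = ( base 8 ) 3146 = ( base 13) 990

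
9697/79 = 9697/79 = 122.75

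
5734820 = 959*5980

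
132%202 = 132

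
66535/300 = 221 + 47/60= 221.78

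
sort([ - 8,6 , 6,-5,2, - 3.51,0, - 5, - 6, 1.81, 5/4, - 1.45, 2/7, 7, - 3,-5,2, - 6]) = [-8, - 6,-6,-5,-5,-5,  -  3.51, - 3, - 1.45, 0,2/7 , 5/4,  1.81, 2,  2, 6, 6, 7 ] 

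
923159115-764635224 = 158523891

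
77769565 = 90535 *859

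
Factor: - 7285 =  -5^1*31^1*47^1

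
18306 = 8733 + 9573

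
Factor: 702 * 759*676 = 360184968 = 2^3*3^4*11^1*13^3*23^1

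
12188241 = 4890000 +7298241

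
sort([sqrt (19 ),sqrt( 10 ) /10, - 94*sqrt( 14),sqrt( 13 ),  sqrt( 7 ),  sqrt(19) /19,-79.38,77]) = [ - 94*sqrt( 14 ), - 79.38, sqrt( 19)/19, sqrt(10) /10,sqrt( 7), sqrt(13),sqrt( 19 )  ,  77]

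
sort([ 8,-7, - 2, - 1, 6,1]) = [ - 7,-2,- 1 , 1  ,  6,  8]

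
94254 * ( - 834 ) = - 78607836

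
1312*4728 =6203136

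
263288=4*65822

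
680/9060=34/453 = 0.08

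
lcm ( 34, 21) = 714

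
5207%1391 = 1034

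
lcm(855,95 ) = 855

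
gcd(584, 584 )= 584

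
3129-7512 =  - 4383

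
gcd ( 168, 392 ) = 56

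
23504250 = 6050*3885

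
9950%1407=101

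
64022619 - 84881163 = -20858544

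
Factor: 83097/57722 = 11871/8246=2^(-1)*3^2*7^(-1)*19^( - 1)*31^( - 1 )*1319^1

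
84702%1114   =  38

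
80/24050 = 8/2405 = 0.00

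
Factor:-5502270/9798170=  - 3^1*31^(- 1)*37^1*4957^1*31607^( - 1 ) =-550227/979817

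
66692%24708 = 17276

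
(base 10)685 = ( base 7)1666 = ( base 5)10220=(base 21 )1BD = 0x2ad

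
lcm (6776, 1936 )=13552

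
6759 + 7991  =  14750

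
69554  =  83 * 838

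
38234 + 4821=43055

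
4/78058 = 2/39029 = 0.00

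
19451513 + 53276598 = 72728111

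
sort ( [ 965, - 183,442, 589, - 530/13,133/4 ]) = [  -  183 , - 530/13,133/4 , 442,589, 965 ]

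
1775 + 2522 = 4297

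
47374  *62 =2937188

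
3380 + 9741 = 13121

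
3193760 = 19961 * 160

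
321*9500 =3049500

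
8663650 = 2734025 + 5929625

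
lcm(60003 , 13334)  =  120006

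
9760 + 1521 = 11281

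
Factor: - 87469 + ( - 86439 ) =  - 2^2*7^1*6211^1 = -173908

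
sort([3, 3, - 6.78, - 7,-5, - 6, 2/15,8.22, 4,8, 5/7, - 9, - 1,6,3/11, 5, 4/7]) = [ - 9, - 7, - 6.78, - 6,-5, - 1, 2/15,3/11, 4/7 , 5/7,3, 3,  4,5,6,8, 8.22]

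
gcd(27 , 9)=9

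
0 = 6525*0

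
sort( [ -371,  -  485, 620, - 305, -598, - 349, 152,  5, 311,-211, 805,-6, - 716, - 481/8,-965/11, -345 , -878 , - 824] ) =[ - 878 , - 824,  -  716,-598, - 485 , - 371, - 349, - 345,-305,- 211, - 965/11,  -  481/8,  -  6, 5, 152, 311,620, 805] 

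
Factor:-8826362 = - 2^1*137^1*32213^1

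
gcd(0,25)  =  25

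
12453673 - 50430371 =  - 37976698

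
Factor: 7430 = 2^1* 5^1 * 743^1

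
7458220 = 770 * 9686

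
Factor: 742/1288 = 2^(-2)*23^( - 1 )*53^1 = 53/92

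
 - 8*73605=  - 588840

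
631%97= 49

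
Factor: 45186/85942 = 51/97 = 3^1 *17^1*97^( - 1)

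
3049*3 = 9147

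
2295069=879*2611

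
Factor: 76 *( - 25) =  - 2^2*5^2 *19^1 = - 1900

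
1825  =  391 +1434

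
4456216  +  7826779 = 12282995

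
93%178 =93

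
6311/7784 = 6311/7784  =  0.81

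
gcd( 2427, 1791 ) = 3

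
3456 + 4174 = 7630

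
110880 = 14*7920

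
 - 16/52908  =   - 4/13227 =- 0.00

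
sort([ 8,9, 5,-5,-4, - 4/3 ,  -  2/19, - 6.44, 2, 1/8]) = [ - 6.44, - 5, - 4 , - 4/3, - 2/19 , 1/8, 2, 5,8,9 ]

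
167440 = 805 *208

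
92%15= 2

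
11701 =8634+3067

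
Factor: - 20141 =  - 11^1*1831^1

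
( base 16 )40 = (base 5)224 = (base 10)64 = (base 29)26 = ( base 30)24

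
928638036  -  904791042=23846994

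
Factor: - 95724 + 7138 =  - 88586 = - 2^1*44293^1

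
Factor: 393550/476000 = 463/560 = 2^( - 4) * 5^ (-1)*7^(-1) * 463^1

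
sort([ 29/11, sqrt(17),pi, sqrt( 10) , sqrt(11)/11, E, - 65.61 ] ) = [ - 65.61,sqrt ( 11) /11  ,  29/11,E,pi, sqrt( 10 ),sqrt( 17) ]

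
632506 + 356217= 988723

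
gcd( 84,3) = 3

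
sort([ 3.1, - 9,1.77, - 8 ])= [  -  9, - 8, 1.77,3.1 ]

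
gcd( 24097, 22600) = 1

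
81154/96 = 845  +  17/48 = 845.35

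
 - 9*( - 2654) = 23886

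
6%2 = 0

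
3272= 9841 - 6569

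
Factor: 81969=3^1*89^1*307^1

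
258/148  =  129/74 = 1.74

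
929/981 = 929/981=0.95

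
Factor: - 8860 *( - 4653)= 2^2*3^2*5^1 * 11^1*47^1*443^1 = 41225580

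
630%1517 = 630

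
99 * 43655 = 4321845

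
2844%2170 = 674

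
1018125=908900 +109225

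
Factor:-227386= - 2^1*41^1 * 47^1*59^1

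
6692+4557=11249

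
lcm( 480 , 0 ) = 0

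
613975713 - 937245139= -323269426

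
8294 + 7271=15565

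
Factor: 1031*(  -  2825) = -2912575=- 5^2*113^1*1031^1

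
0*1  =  0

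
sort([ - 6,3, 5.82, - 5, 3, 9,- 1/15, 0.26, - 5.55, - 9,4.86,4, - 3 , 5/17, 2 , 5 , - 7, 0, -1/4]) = [ - 9,-7,-6, - 5.55, - 5, - 3,  -  1/4, - 1/15,0,0.26 , 5/17, 2,3,  3,4, 4.86, 5, 5.82, 9 ]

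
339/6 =113/2 = 56.50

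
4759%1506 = 241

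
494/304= 13/8=1.62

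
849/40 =21 + 9/40 = 21.23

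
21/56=3/8 = 0.38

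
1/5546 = 1/5546=0.00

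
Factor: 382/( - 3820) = - 2^( - 1 )*5^ (- 1) =-  1/10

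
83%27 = 2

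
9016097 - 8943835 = 72262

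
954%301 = 51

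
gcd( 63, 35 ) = 7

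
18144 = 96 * 189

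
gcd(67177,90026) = 1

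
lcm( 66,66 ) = 66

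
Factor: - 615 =-3^1*5^1*41^1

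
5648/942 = 5+469/471 = 6.00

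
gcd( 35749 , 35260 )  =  1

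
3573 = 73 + 3500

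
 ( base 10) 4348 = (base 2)1000011111100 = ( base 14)1828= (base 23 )851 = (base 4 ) 1003330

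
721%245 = 231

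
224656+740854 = 965510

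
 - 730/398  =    -  2 + 33/199 = - 1.83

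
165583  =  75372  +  90211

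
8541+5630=14171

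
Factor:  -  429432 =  - 2^3 * 3^1*29^1 * 617^1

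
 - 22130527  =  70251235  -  92381762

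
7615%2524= 43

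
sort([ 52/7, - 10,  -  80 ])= [ - 80, - 10,52/7]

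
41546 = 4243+37303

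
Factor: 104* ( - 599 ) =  - 62296 = - 2^3*13^1*599^1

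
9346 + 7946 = 17292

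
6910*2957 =20432870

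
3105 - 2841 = 264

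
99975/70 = 1428 + 3/14  =  1428.21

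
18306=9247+9059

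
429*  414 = 177606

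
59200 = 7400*8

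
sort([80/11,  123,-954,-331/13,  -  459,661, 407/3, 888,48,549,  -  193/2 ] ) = [-954, - 459, - 193/2,-331/13,80/11,48,123, 407/3,549,661 , 888]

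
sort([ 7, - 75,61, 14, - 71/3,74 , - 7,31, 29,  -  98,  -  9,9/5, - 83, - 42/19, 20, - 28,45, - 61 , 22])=[ - 98, - 83, - 75, - 61, - 28, - 71/3, - 9, - 7, - 42/19,9/5,7, 14, 20,22,29, 31,45,61 , 74]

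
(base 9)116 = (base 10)96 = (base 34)2s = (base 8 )140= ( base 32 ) 30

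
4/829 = 4/829= 0.00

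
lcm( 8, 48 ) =48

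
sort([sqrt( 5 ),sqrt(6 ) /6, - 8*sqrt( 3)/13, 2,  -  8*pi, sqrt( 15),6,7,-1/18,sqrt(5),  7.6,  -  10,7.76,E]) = [- 8*pi, - 10, - 8 * sqrt( 3)/13, - 1/18, sqrt(6)/6, 2, sqrt(5 ), sqrt(5), E, sqrt( 15),6 , 7 , 7.6,  7.76]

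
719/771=719/771 = 0.93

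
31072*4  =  124288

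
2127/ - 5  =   - 426 + 3/5 = -425.40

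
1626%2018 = 1626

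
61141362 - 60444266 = 697096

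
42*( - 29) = -1218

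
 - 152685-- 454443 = 301758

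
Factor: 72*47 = 3384 = 2^3*3^2*47^1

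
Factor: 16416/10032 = 18/11 = 2^1 * 3^2*11^(-1) 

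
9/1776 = 3/592 = 0.01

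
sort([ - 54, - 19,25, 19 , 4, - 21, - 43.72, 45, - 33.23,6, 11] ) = [ -54,  -  43.72, - 33.23, - 21, - 19 , 4, 6, 11,19, 25, 45]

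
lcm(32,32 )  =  32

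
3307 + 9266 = 12573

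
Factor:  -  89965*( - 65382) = 5882091630 = 2^1*3^1*5^1*17^1* 19^1  *  641^1* 947^1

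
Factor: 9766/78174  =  4883/39087 = 3^( - 2) * 19^1*43^( - 1)*101^( - 1 )*257^1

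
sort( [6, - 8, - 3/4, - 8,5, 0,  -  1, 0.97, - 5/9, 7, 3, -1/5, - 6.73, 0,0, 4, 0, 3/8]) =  [ - 8, - 8, - 6.73, - 1 ,  -  3/4, - 5/9 ,-1/5, 0,0, 0, 0, 3/8, 0.97, 3, 4, 5, 6, 7 ]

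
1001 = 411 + 590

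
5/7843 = 5/7843 = 0.00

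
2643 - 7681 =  - 5038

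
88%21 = 4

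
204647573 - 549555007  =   - 344907434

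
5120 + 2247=7367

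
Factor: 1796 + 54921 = 43^1*1319^1 =56717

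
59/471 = 59/471 = 0.13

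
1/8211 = 1/8211  =  0.00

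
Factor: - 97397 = -97397^1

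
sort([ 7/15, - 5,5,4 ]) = [ - 5,7/15,4, 5]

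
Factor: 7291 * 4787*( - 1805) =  - 5^1*19^2*23^1*317^1*4787^1 = -62998140685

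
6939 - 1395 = 5544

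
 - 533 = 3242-3775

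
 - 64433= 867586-932019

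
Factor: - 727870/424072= - 33085/19276 = - 2^( - 2 )*5^1*13^1*  61^(-1 )  *  79^( - 1 )*509^1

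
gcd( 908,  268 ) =4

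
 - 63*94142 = -5930946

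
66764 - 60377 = 6387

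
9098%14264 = 9098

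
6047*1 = 6047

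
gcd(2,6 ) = 2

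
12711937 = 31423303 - 18711366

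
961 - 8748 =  - 7787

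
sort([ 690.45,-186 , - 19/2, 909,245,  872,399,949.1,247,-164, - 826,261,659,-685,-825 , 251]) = [ - 826,-825,-685 , - 186,-164, - 19/2,245,247 , 251,261,  399, 659,690.45,872,909,949.1]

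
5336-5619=-283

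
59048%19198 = 1454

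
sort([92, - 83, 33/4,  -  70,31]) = [ - 83 , - 70 , 33/4,31, 92] 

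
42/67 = 42/67 =0.63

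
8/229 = 8/229= 0.03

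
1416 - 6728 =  - 5312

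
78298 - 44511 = 33787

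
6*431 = 2586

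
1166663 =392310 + 774353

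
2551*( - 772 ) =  - 1969372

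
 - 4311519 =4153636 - 8465155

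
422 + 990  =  1412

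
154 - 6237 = - 6083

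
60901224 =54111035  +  6790189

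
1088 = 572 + 516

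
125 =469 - 344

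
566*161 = 91126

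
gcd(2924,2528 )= 4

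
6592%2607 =1378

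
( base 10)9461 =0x24f5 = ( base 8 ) 22365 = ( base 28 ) c1p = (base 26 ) DPN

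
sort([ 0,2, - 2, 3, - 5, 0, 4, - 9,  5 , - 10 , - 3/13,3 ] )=[ - 10, - 9, - 5, - 2,  -  3/13 , 0,0 , 2, 3,3, 4, 5 ]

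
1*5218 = 5218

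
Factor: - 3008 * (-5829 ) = 17533632 = 2^6*3^1*29^1*47^1 * 67^1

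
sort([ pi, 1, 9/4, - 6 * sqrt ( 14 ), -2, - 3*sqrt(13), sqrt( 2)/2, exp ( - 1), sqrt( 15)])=[ - 6*sqrt( 14 ), - 3*sqrt(13),- 2, exp( - 1), sqrt(2)/2 , 1,9/4,  pi, sqrt(15 )]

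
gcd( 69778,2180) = 2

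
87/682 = 87/682= 0.13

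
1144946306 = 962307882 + 182638424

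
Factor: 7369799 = 29^1*67^1 * 3793^1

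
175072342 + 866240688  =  1041313030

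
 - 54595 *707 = - 38598665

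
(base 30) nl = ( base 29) of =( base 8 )1307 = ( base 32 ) M7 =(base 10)711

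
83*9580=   795140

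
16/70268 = 4/17567 = 0.00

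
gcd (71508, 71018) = 2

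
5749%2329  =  1091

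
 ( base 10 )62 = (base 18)38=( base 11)57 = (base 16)3E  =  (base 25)2c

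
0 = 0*937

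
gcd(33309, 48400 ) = 1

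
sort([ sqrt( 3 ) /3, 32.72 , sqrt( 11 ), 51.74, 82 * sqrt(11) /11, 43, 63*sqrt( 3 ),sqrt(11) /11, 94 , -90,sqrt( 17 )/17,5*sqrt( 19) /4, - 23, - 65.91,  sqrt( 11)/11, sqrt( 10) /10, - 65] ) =[ - 90 ,-65.91,-65, - 23, sqrt( 17)/17, sqrt(11 ) /11, sqrt( 11 ) /11, sqrt(10 ) /10 , sqrt( 3 )/3,sqrt(11), 5 * sqrt(19)/4, 82 *sqrt(11) /11,32.72,  43,  51.74, 94, 63*sqrt( 3) ]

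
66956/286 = 33478/143 = 234.11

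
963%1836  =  963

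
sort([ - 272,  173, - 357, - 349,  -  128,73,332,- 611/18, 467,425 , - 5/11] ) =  [ - 357, - 349, - 272, - 128,  -  611/18 , - 5/11, 73 , 173, 332,425,467 ]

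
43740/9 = 4860= 4860.00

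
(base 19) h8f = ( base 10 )6304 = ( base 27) 8HD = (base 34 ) 5FE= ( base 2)1100010100000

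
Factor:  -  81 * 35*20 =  - 56700 = - 2^2*3^4*5^2*7^1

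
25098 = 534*47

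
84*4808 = 403872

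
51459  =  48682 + 2777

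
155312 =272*571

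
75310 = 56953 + 18357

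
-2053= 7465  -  9518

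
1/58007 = 1/58007 = 0.00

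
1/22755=1/22755 = 0.00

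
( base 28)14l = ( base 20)25h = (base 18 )2EH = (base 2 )1110010101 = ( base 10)917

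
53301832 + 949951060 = 1003252892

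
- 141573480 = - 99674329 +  - 41899151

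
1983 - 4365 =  - 2382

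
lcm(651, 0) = 0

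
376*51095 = 19211720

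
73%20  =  13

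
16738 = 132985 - 116247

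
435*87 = 37845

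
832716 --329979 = 1162695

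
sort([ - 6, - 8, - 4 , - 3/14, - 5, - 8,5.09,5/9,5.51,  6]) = [ - 8, - 8, - 6, - 5, - 4, - 3/14,  5/9,5.09, 5.51, 6 ]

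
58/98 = 29/49 = 0.59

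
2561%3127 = 2561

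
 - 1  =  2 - 3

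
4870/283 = 17  +  59/283 =17.21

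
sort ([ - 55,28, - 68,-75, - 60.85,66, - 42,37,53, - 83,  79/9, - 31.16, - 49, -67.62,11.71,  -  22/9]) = [ - 83 , - 75, - 68, - 67.62, - 60.85, - 55, - 49, - 42, - 31.16,-22/9,  79/9,11.71,28,37,53,66 ]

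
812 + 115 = 927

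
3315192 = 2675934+639258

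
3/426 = 1/142 = 0.01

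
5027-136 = 4891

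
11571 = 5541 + 6030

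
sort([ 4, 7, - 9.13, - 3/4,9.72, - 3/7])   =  [ - 9.13 , - 3/4,-3/7, 4, 7 , 9.72]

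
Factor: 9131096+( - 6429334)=2^1*7^2*19^1*1451^1 =2701762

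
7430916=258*28802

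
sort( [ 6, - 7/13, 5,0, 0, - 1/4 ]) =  [ - 7/13, - 1/4 , 0,0, 5, 6] 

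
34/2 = 17 = 17.00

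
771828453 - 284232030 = 487596423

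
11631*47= 546657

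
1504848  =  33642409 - 32137561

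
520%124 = 24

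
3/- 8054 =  - 3/8054=- 0.00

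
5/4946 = 5/4946=0.00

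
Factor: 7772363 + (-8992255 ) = -1219892=- 2^2*163^1 *1871^1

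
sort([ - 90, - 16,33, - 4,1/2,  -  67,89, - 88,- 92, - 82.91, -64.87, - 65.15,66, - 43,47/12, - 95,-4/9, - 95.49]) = [ - 95.49, - 95, - 92, - 90,-88, - 82.91, - 67, - 65.15, - 64.87, - 43, - 16, - 4, - 4/9, 1/2, 47/12,33,66,89 ]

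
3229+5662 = 8891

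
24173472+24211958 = 48385430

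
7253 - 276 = 6977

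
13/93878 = 13/93878  =  0.00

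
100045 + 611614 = 711659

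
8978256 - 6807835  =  2170421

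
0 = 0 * 397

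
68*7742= 526456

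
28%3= 1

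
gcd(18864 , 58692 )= 12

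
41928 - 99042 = -57114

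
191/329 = 191/329 = 0.58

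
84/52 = 21/13 = 1.62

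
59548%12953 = 7736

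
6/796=3/398 = 0.01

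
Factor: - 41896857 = - 3^1*17^1 * 821507^1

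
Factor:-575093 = -17^1*33829^1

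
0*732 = 0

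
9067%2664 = 1075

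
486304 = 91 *5344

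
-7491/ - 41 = 7491/41=182.71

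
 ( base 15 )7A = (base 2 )1110011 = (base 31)3M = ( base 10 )115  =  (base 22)55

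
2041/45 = 2041/45 = 45.36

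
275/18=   15 + 5/18 = 15.28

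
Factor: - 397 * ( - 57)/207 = 3^( - 1 ) * 19^1*23^ ( - 1)*397^1 =7543/69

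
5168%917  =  583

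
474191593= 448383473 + 25808120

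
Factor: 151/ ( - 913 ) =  - 11^ ( - 1)*83^( - 1)*151^1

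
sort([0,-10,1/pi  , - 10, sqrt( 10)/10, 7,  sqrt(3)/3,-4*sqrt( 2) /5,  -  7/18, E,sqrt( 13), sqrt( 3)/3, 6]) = [ - 10,  -  10,-4 * sqrt( 2)/5, - 7/18,0,sqrt( 10 )/10, 1/pi,sqrt (3 ) /3 , sqrt(3) /3, E,sqrt( 13),6,7 ] 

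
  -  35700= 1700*( - 21 )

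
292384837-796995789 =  -504610952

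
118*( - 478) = -56404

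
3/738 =1/246 = 0.00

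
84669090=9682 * 8745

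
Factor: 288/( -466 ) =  - 2^4 * 3^2 * 233^( - 1 ) = - 144/233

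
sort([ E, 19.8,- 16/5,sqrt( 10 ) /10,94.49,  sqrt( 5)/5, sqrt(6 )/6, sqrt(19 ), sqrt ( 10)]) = [ - 16/5,sqrt( 10 ) /10, sqrt( 6 )/6, sqrt( 5)/5, E,sqrt( 10), sqrt( 19),19.8,94.49]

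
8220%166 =86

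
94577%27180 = 13037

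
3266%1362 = 542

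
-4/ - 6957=4/6957 = 0.00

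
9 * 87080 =783720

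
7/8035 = 7/8035 = 0.00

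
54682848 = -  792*( - 69044)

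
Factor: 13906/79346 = 17^1*97^ (- 1 )  =  17/97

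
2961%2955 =6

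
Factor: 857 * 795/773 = 681315/773= 3^1*5^1*53^1*773^( - 1) * 857^1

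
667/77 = 8 +51/77 = 8.66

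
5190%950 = 440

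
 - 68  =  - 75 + 7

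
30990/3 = 10330 = 10330.00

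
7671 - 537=7134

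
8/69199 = 8/69199 =0.00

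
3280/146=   22 + 34/73 = 22.47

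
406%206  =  200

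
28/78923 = 28/78923=   0.00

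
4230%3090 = 1140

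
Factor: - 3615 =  - 3^1*  5^1* 241^1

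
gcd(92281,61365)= 1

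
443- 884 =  - 441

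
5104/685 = 5104/685 = 7.45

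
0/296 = 0=0.00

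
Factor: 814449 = 3^1* 271483^1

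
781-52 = 729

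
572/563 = 572/563=1.02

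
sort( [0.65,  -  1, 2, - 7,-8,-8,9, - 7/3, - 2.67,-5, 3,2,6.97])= [- 8 ,-8,-7, - 5, -2.67,-7/3, - 1, 0.65, 2, 2, 3, 6.97,9]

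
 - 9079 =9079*( - 1)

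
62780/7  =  8968 + 4/7  =  8968.57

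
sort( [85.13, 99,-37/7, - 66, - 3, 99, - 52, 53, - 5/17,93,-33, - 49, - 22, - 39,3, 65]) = [ - 66, - 52, - 49, - 39, - 33,-22, - 37/7, - 3, - 5/17,3, 53,  65, 85.13,93 , 99, 99]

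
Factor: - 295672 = - 2^3*13^1*2843^1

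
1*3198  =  3198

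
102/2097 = 34/699 = 0.05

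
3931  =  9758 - 5827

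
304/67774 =152/33887=0.00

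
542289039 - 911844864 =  - 369555825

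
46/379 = 46/379 = 0.12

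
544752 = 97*5616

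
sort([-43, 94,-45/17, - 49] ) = [ - 49 , -43, - 45/17, 94] 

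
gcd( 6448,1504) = 16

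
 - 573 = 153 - 726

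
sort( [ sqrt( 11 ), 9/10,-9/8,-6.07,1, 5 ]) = [ - 6.07, - 9/8 , 9/10,1,sqrt( 11 ),5]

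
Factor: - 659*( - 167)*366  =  2^1 *3^1*61^1 * 167^1 * 659^1 = 40279398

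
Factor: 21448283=19^1  *  193^1 * 5849^1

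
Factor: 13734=2^1*3^2*7^1*109^1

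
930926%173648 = 62686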